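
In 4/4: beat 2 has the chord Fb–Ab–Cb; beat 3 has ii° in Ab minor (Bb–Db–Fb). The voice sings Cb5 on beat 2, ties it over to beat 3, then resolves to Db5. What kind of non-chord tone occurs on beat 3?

Retardation.

The harmony at that moment is Bb diminished triad (Bb, Db, Fb); Cb5 is not a chord tone.
It is held over (the same pitch as the preceding Cb5) and left by step up to Db5.
Held over from the previous chord and resolving up by step — a retardation.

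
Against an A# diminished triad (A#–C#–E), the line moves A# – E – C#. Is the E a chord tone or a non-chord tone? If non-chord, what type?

A# diminished triad contains A#, C#, E; E is the fifth, so it is a chord tone.

Chord tone (the fifth of A# diminished triad).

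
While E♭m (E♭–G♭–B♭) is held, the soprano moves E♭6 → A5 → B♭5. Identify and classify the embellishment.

A5 is an appoggiatura.

The harmony at that moment is E♭ minor triad (E♭, G♭, B♭); A5 is not a chord tone.
It is approached by leap down from E♭6 and left by step up to B♭5.
Leap in, step out — an appoggiatura.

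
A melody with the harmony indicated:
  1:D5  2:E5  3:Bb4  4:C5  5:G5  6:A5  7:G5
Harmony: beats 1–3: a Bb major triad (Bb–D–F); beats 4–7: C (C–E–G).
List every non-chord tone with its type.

The harmony at that moment is Bb major triad (Bb, D, F); E5 is not a chord tone.
It is approached by step up from D5 and left by leap down to Bb4.
Step in, leap out — an escape tone.
The harmony at that moment is C major triad (C, E, G); A5 is not a chord tone.
It is approached by step up from G5 and left by step down to G5.
Step away and step back to the same note — a neighbor tone (upper neighbor).

E5 (beat 2) — escape tone; A5 (beat 6) — neighbor tone.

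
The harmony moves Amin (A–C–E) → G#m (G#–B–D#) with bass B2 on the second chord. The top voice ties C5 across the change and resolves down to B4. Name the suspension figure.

At the second chord the bass is B2. The suspended C5 lies a ninth above the bass; after resolving down by step to B4, the interval above the bass becomes an octave.
Suspension figures are named by those two intervals: 9–8.

9–8 suspension.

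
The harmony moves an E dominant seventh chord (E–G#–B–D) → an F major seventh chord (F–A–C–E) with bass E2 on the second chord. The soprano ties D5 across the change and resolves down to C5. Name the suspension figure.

At the second chord the bass is E2. The suspended D5 lies a seventh above the bass; after resolving down by step to C5, the interval above the bass becomes a sixth.
Suspension figures are named by those two intervals: 7–6.

7–6 suspension.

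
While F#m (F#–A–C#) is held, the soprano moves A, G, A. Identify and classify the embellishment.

The harmony at that moment is F# minor triad (F#, A, C#); G is not a chord tone.
It is approached by step down from A and left by step up to A.
Step away and step back to the same note — a neighbor tone (lower neighbor).

G is a neighbor tone.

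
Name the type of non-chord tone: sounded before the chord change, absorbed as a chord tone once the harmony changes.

Approach: ahead of the chord change (typically by step), so it is dissonant against the current harmony. Departure: none — the same pitch is restated or held and is a chord tone of the new harmony.
Dissonant first, consonant once the harmony catches up: the note simply arrives early — an anticipation. (The reverse timing, consonant first and dissonant after the change, would be a suspension or retardation.)

Anticipation.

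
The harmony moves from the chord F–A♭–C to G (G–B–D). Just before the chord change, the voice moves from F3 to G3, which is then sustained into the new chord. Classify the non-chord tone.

G3 is an anticipation.

The harmony at that moment is F minor triad (F, A♭, C); G3 is not a chord tone.
It is approached by step up from F3 and then sustained as the same pitch into the next harmony.
Arriving early and becoming a chord tone when the harmony changes — an anticipation.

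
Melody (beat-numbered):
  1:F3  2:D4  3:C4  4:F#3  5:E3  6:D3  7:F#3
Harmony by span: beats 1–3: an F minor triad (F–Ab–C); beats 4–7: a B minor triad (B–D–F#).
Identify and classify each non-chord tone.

D4 (beat 2) — appoggiatura; E3 (beat 5) — passing tone.

The harmony at that moment is F minor triad (F, Ab, C); D4 is not a chord tone.
It is approached by leap up from F3 and left by step down to C4.
Leap in, step out — an appoggiatura.
The harmony at that moment is B minor triad (B, D, F#); E3 is not a chord tone.
It is approached by step down from F#3 and left by step down to D3.
Step in, step out in the same direction — a passing tone.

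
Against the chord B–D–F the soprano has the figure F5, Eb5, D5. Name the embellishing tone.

Eb5 is a passing tone.

The harmony at that moment is B diminished triad (B, D, F); Eb5 is not a chord tone.
It is approached by step down from F5 and left by step down to D5.
Step in, step out in the same direction — a passing tone.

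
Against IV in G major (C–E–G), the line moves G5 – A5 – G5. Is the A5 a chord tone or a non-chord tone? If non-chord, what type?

Non-chord tone — a neighbor tone.

The harmony at that moment is C major triad (C, E, G); A5 is not a chord tone.
It is approached by step up from G5 and left by step down to G5.
Step away and step back to the same note — a neighbor tone (upper neighbor).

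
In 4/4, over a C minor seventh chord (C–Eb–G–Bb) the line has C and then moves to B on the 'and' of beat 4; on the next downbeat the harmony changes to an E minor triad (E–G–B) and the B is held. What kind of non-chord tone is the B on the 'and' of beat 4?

Anticipation.

The harmony at that moment is C minor seventh chord (C, Eb, G, Bb); B is not a chord tone.
It is approached by step down from C and then sustained as the same pitch into the next harmony.
Arriving early and becoming a chord tone when the harmony changes — an anticipation.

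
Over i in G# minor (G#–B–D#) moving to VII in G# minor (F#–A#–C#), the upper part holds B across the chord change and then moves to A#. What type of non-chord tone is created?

The harmony at that moment is F# major triad (F#, A#, C#); B is not a chord tone.
It is held over (the same pitch as the preceding B) and left by step down to A#.
Held over from the previous chord and resolving down by step — a suspension.

B is a suspension.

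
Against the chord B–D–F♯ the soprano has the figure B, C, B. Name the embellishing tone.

C is a neighbor tone.

The harmony at that moment is B minor triad (B, D, F♯); C is not a chord tone.
It is approached by step up from B and left by step down to B.
Step away and step back to the same note — a neighbor tone (upper neighbor).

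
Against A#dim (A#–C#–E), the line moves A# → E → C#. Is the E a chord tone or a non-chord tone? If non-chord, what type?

A# diminished triad contains A#, C#, E; E is the fifth, so it is a chord tone.

Chord tone (the fifth of A# diminished triad).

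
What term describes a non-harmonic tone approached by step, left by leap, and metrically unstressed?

Approach: by step. Departure: by leap. Metric position: weak.
Step in, leap out, from a weak position — an escape tone (échappée). (It is the mirror image of the appoggiatura, which leaps in and steps out on a strong beat.)

Escape tone.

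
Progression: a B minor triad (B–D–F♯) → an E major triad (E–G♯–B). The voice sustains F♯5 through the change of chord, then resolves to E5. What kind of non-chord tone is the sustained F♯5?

F♯5 is a suspension.

The harmony at that moment is E major triad (E, G♯, B); F♯5 is not a chord tone.
It is held over (the same pitch as the preceding F♯5) and left by step down to E5.
Held over from the previous chord and resolving down by step — a suspension.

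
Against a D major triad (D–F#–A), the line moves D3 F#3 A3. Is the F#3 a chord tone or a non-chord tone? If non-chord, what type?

D major triad contains D, F#, A; F# is the third, so it is a chord tone.

Chord tone (the third of D major triad).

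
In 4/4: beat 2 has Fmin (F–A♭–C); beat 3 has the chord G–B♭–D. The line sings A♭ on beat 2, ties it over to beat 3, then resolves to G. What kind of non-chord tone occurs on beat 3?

The harmony at that moment is G minor triad (G, B♭, D); A♭ is not a chord tone.
It is held over (the same pitch as the preceding A♭) and left by step down to G.
Held over from the previous chord and resolving down by step — a suspension.

Suspension.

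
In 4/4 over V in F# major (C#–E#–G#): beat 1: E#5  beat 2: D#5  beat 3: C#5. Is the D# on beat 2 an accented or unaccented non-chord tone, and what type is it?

Unaccented passing tone.

The harmony at that moment is C# major triad (C#, E#, G#); D#5 is not a chord tone.
It is approached by step down from E#5 and left by step down to C#5.
Step in, step out in the same direction — a passing tone.
It falls on a weak beat, so it is unaccented.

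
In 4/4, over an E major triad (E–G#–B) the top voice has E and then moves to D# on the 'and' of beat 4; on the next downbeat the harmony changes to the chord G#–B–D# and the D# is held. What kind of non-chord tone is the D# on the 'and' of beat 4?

Anticipation.

The harmony at that moment is E major triad (E, G#, B); D# is not a chord tone.
It is approached by step down from E and then sustained as the same pitch into the next harmony.
Arriving early and becoming a chord tone when the harmony changes — an anticipation.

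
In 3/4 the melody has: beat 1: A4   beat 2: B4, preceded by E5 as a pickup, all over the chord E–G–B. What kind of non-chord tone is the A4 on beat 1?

The harmony at that moment is E minor triad (E, G, B); A4 is not a chord tone.
It is approached by leap down from E5 and left by step up to B4.
Leap in, step out, metrically accented — an appoggiatura.

Appoggiatura.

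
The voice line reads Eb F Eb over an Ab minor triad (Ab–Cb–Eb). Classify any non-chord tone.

The harmony at that moment is Ab minor triad (Ab, Cb, Eb); F is not a chord tone.
It is approached by step up from Eb and left by step down to Eb.
Step away and step back to the same note — a neighbor tone (upper neighbor).

F is a neighbor tone.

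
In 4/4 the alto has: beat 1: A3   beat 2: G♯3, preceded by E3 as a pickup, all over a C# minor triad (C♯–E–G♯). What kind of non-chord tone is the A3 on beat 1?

Appoggiatura.

The harmony at that moment is C♯ minor triad (C♯, E, G♯); A3 is not a chord tone.
It is approached by leap up from E3 and left by step down to G♯3.
Leap in, step out, metrically accented — an appoggiatura.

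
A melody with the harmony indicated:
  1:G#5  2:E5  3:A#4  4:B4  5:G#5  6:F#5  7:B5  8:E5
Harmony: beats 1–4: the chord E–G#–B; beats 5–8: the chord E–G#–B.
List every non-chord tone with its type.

A#4 (beat 3) — appoggiatura; F#5 (beat 6) — escape tone.

The harmony at that moment is E major triad (E, G#, B); A#4 is not a chord tone.
It is approached by leap down from E5 and left by step up to B4.
Leap in, step out — an appoggiatura.
The harmony at that moment is E major triad (E, G#, B); F#5 is not a chord tone.
It is approached by step down from G#5 and left by leap up to B5.
Step in, leap out — an escape tone.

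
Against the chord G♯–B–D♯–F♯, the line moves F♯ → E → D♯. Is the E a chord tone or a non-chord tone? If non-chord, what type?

Non-chord tone — a passing tone.

The harmony at that moment is G♯ minor seventh chord (G♯, B, D♯, F♯); E is not a chord tone.
It is approached by step down from F♯ and left by step down to D♯.
Step in, step out in the same direction — a passing tone.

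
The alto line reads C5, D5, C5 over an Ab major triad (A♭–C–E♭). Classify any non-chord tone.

The harmony at that moment is A♭ major triad (A♭, C, E♭); D5 is not a chord tone.
It is approached by step up from C5 and left by step down to C5.
Step away and step back to the same note — a neighbor tone (upper neighbor).

D5 is a neighbor tone.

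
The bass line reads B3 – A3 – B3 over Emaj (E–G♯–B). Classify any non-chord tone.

The harmony at that moment is E major triad (E, G♯, B); A3 is not a chord tone.
It is approached by step down from B3 and left by step up to B3.
Step away and step back to the same note — a neighbor tone (lower neighbor).

A3 is a neighbor tone.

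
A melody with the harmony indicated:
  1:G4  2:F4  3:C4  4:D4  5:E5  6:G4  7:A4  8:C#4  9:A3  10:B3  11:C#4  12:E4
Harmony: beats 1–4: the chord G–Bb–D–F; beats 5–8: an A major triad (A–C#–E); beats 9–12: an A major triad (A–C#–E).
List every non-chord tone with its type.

C4 (beat 3) — appoggiatura; G4 (beat 6) — appoggiatura; B3 (beat 10) — passing tone.

The harmony at that moment is G minor seventh chord (G, Bb, D, F); C4 is not a chord tone.
It is approached by leap down from F4 and left by step up to D4.
Leap in, step out — an appoggiatura.
The harmony at that moment is A major triad (A, C#, E); G4 is not a chord tone.
It is approached by leap down from E5 and left by step up to A4.
Leap in, step out — an appoggiatura.
The harmony at that moment is A major triad (A, C#, E); B3 is not a chord tone.
It is approached by step up from A3 and left by step up to C#4.
Step in, step out in the same direction — a passing tone.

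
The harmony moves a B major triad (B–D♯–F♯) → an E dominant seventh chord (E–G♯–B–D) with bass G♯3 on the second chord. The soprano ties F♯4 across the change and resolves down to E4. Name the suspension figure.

At the second chord the bass is G♯3. The suspended F♯4 lies a seventh above the bass; after resolving down by step to E4, the interval above the bass becomes a sixth.
Suspension figures are named by those two intervals: 7–6.

7–6 suspension.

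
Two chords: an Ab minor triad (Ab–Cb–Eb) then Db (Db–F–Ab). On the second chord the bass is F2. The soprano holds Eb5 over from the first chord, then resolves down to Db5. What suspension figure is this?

7–6 suspension.

At the second chord the bass is F2. The suspended Eb5 lies a seventh above the bass; after resolving down by step to Db5, the interval above the bass becomes a sixth.
Suspension figures are named by those two intervals: 7–6.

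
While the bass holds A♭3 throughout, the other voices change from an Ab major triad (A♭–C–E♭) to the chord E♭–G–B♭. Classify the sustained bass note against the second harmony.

Pedal tone (pedal point).

The harmony at that moment is E♭ major triad (E♭, G, B♭); A♭3 is not a chord tone.
It is held over (the same pitch as the preceding A♭3) and then sustained as the same pitch into the next harmony.
Sustained through a change of harmony — a pedal tone.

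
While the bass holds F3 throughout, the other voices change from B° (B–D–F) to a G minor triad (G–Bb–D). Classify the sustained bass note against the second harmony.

The harmony at that moment is G minor triad (G, Bb, D); F3 is not a chord tone.
It is held over (the same pitch as the preceding F3) and then sustained as the same pitch into the next harmony.
Sustained through a change of harmony — a pedal tone.

Pedal tone (pedal point).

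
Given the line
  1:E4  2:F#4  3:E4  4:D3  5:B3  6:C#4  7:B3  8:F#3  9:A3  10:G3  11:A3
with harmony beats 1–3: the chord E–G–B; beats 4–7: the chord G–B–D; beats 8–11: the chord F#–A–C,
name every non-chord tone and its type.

F#4 (beat 2) — neighbor tone; C#4 (beat 6) — neighbor tone; G3 (beat 10) — neighbor tone.

The harmony at that moment is E minor triad (E, G, B); F#4 is not a chord tone.
It is approached by step up from E4 and left by step down to E4.
Step away and step back to the same note — a neighbor tone (upper neighbor).
The harmony at that moment is G major triad (G, B, D); C#4 is not a chord tone.
It is approached by step up from B3 and left by step down to B3.
Step away and step back to the same note — a neighbor tone (upper neighbor).
The harmony at that moment is F# diminished triad (F#, A, C); G3 is not a chord tone.
It is approached by step down from A3 and left by step up to A3.
Step away and step back to the same note — a neighbor tone (lower neighbor).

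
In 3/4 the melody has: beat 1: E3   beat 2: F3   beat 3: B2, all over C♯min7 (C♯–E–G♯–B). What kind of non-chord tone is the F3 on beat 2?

Escape tone.

The harmony at that moment is C♯ minor seventh chord (C♯, E, G♯, B); F3 is not a chord tone.
It is approached by step up from E3 and left by leap down to B2.
Step in, leap out, on a weak beat — an escape tone.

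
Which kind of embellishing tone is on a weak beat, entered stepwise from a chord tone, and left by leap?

Escape tone.

Approach: by step. Departure: by leap. Metric position: weak.
Step in, leap out, from a weak position — an escape tone (échappée). (It is the mirror image of the appoggiatura, which leaps in and steps out on a strong beat.)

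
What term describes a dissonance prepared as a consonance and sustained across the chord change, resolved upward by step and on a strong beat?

Retardation.

Approach: by preparation — the pitch is first a chord tone, then held (tied or repeated) while the harmony changes under it. Departure: up by step. Metric position: strong.
A prepared dissonance that resolves upward by step — a retardation. (The same figure resolving downward would be a suspension.)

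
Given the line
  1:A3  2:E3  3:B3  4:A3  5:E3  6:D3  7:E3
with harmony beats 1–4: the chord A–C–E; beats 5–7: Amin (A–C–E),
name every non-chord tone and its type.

B3 (beat 3) — appoggiatura; D3 (beat 6) — neighbor tone.

The harmony at that moment is A minor triad (A, C, E); B3 is not a chord tone.
It is approached by leap up from E3 and left by step down to A3.
Leap in, step out — an appoggiatura.
The harmony at that moment is A minor triad (A, C, E); D3 is not a chord tone.
It is approached by step down from E3 and left by step up to E3.
Step away and step back to the same note — a neighbor tone (lower neighbor).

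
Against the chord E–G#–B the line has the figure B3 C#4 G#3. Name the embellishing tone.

C#4 is an escape tone.

The harmony at that moment is E major triad (E, G#, B); C#4 is not a chord tone.
It is approached by step up from B3 and left by leap down to G#3.
Step in, leap out — an escape tone.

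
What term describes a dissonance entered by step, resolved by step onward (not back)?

Passing tone.

Approach: by step. Departure: by step, continuing in the same direction.
Stepwise on both sides with no change of direction means the note fills in the space between two different chord tones — a passing tone. (Had it turned back to its starting note it would be a neighbor tone instead.)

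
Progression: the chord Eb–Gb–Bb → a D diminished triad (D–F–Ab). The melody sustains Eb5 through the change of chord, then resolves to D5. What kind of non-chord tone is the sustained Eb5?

The harmony at that moment is D diminished triad (D, F, Ab); Eb5 is not a chord tone.
It is held over (the same pitch as the preceding Eb5) and left by step down to D5.
Held over from the previous chord and resolving down by step — a suspension.

Eb5 is a suspension.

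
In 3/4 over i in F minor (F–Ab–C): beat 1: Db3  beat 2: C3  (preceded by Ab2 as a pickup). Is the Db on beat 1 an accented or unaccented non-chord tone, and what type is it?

The harmony at that moment is F minor triad (F, Ab, C); Db3 is not a chord tone.
It is approached by leap up from Ab2 and left by step down to C3.
Leap in, step out — an appoggiatura.
It falls on the downbeat, so it is accented.

Accented appoggiatura.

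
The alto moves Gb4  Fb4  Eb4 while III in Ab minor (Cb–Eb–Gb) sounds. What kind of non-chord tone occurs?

Fb4 is a passing tone.

The harmony at that moment is Cb major triad (Cb, Eb, Gb); Fb4 is not a chord tone.
It is approached by step down from Gb4 and left by step down to Eb4.
Step in, step out in the same direction — a passing tone.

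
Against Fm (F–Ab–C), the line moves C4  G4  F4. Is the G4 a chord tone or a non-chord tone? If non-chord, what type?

Non-chord tone — an appoggiatura.

The harmony at that moment is F minor triad (F, Ab, C); G4 is not a chord tone.
It is approached by leap up from C4 and left by step down to F4.
Leap in, step out — an appoggiatura.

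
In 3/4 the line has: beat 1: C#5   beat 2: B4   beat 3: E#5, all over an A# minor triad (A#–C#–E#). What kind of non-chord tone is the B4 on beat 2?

The harmony at that moment is A# minor triad (A#, C#, E#); B4 is not a chord tone.
It is approached by step down from C#5 and left by leap up to E#5.
Step in, leap out, on a weak beat — an escape tone.

Escape tone.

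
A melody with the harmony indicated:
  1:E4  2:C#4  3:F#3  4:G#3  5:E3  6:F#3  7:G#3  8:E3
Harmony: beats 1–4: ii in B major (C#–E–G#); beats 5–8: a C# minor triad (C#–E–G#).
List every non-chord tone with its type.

F#3 (beat 3) — appoggiatura; F#3 (beat 6) — passing tone.

The harmony at that moment is C# minor triad (C#, E, G#); F#3 is not a chord tone.
It is approached by leap down from C#4 and left by step up to G#3.
Leap in, step out — an appoggiatura.
The harmony at that moment is C# minor triad (C#, E, G#); F#3 is not a chord tone.
It is approached by step up from E3 and left by step up to G#3.
Step in, step out in the same direction — a passing tone.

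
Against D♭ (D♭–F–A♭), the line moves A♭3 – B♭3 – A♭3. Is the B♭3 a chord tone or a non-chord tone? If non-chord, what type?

Non-chord tone — a neighbor tone.

The harmony at that moment is D♭ major triad (D♭, F, A♭); B♭3 is not a chord tone.
It is approached by step up from A♭3 and left by step down to A♭3.
Step away and step back to the same note — a neighbor tone (upper neighbor).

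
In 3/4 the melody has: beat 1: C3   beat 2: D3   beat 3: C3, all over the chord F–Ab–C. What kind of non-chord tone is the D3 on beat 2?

The harmony at that moment is F minor triad (F, Ab, C); D3 is not a chord tone.
It is approached by step up from C3 and left by step down to C3.
Step away and step back to the same note — a neighbor tone (upper neighbor).

Upper neighbor tone.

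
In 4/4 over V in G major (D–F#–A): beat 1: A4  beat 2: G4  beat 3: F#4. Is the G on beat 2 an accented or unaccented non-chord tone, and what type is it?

Unaccented passing tone.

The harmony at that moment is D major triad (D, F#, A); G4 is not a chord tone.
It is approached by step down from A4 and left by step down to F#4.
Step in, step out in the same direction — a passing tone.
It falls on a weak beat, so it is unaccented.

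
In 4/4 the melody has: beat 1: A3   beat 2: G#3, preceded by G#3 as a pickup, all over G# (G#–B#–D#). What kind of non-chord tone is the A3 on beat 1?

Upper neighbor tone.

The harmony at that moment is G# major triad (G#, B#, D#); A3 is not a chord tone.
It is approached by step up from G#3 and left by step down to G#3.
Step away and step back to the same note — a neighbor tone (upper neighbor).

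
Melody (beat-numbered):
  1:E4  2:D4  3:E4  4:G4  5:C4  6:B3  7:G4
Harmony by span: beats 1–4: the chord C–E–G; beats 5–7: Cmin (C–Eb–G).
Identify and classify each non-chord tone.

The harmony at that moment is C major triad (C, E, G); D4 is not a chord tone.
It is approached by step down from E4 and left by step up to E4.
Step away and step back to the same note — a neighbor tone (lower neighbor).
The harmony at that moment is C minor triad (C, Eb, G); B3 is not a chord tone.
It is approached by step down from C4 and left by leap up to G4.
Step in, leap out — an escape tone.

D4 (beat 2) — neighbor tone; B3 (beat 6) — escape tone.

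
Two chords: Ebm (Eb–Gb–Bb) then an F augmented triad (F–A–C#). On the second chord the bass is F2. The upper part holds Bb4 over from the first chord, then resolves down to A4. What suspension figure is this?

At the second chord the bass is F2. The suspended Bb4 lies a fourth above the bass; after resolving down by step to A4, the interval above the bass becomes a third.
Suspension figures are named by those two intervals: 4–3.

4–3 suspension.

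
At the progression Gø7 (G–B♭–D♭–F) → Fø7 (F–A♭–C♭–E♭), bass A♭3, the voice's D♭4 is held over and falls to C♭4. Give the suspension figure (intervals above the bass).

At the second chord the bass is A♭3. The suspended D♭4 lies a fourth above the bass; after resolving down by step to C♭4, the interval above the bass becomes a third.
Suspension figures are named by those two intervals: 4–3.

4–3 suspension.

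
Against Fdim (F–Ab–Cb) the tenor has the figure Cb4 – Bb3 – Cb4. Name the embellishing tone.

The harmony at that moment is F diminished triad (F, Ab, Cb); Bb3 is not a chord tone.
It is approached by step down from Cb4 and left by step up to Cb4.
Step away and step back to the same note — a neighbor tone (lower neighbor).

Bb3 is a neighbor tone.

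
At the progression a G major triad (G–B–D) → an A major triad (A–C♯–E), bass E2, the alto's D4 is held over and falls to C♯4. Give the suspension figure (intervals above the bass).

7–6 suspension.

At the second chord the bass is E2. The suspended D4 lies a seventh above the bass; after resolving down by step to C♯4, the interval above the bass becomes a sixth.
Suspension figures are named by those two intervals: 7–6.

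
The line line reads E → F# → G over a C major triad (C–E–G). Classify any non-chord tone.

F# is a passing tone.

The harmony at that moment is C major triad (C, E, G); F# is not a chord tone.
It is approached by step up from E and left by step up to G.
Step in, step out in the same direction — a passing tone.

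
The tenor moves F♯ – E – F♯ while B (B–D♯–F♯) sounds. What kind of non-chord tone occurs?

The harmony at that moment is B major triad (B, D♯, F♯); E is not a chord tone.
It is approached by step down from F♯ and left by step up to F♯.
Step away and step back to the same note — a neighbor tone (lower neighbor).

E is a neighbor tone.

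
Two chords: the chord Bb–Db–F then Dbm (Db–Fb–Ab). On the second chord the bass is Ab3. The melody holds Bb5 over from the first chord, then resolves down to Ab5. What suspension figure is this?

At the second chord the bass is Ab3. The suspended Bb5 lies a ninth above the bass; after resolving down by step to Ab5, the interval above the bass becomes an octave.
Suspension figures are named by those two intervals: 9–8.

9–8 suspension.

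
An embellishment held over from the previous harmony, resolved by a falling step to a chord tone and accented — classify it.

Suspension.

Approach: by preparation — the pitch is first a chord tone, then held (tied or repeated) while the harmony changes under it. Departure: down by step. Metric position: strong.
A prepared dissonance that resolves downward by step — a suspension. (The same figure resolving upward would be a retardation.)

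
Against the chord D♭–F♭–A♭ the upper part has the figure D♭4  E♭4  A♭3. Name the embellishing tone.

The harmony at that moment is D♭ minor triad (D♭, F♭, A♭); E♭4 is not a chord tone.
It is approached by step up from D♭4 and left by leap down to A♭3.
Step in, leap out — an escape tone.

E♭4 is an escape tone.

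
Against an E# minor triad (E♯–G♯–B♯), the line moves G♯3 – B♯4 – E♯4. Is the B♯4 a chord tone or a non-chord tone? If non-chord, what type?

E# minor triad contains E♯, G♯, B♯; B♯ is the fifth, so it is a chord tone.

Chord tone (the fifth of E# minor triad).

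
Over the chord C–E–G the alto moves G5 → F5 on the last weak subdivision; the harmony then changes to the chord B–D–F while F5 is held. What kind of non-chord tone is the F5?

F5 is an anticipation.

The harmony at that moment is C major triad (C, E, G); F5 is not a chord tone.
It is approached by step down from G5 and then sustained as the same pitch into the next harmony.
Arriving early and becoming a chord tone when the harmony changes — an anticipation.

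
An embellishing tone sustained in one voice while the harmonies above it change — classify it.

Approach: none. Departure: none — a single pitch is sustained while the chords change around it, passing through harmonies that do not contain it.
No melodic motion at all; the dissonance is created entirely by the moving harmonies against the stationary note — a pedal tone (pedal point).

Pedal tone.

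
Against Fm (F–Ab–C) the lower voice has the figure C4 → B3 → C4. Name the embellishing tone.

The harmony at that moment is F minor triad (F, Ab, C); B3 is not a chord tone.
It is approached by step down from C4 and left by step up to C4.
Step away and step back to the same note — a neighbor tone (lower neighbor).

B3 is a neighbor tone.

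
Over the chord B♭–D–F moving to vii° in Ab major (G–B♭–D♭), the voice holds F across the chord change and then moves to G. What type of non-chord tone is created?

The harmony at that moment is G diminished triad (G, B♭, D♭); F is not a chord tone.
It is held over (the same pitch as the preceding F) and left by step up to G.
Held over from the previous chord and resolving up by step — a retardation.

F is a retardation.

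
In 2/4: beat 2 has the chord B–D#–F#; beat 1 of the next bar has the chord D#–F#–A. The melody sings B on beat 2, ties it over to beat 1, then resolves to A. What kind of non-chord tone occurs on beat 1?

The harmony at that moment is D# diminished triad (D#, F#, A); B is not a chord tone.
It is held over (the same pitch as the preceding B) and left by step down to A.
Held over from the previous chord and resolving down by step — a suspension.

Suspension.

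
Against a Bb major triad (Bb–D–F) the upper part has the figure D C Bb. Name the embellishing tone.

The harmony at that moment is Bb major triad (Bb, D, F); C is not a chord tone.
It is approached by step down from D and left by step down to Bb.
Step in, step out in the same direction — a passing tone.

C is a passing tone.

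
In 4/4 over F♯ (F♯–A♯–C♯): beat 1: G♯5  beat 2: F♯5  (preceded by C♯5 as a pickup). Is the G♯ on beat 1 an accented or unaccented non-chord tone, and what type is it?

Accented appoggiatura.

The harmony at that moment is F♯ major triad (F♯, A♯, C♯); G♯5 is not a chord tone.
It is approached by leap up from C♯5 and left by step down to F♯5.
Leap in, step out — an appoggiatura.
It falls on the downbeat, so it is accented.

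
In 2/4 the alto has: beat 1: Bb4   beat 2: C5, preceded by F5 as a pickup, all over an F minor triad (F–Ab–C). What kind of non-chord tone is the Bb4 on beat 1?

The harmony at that moment is F minor triad (F, Ab, C); Bb4 is not a chord tone.
It is approached by leap down from F5 and left by step up to C5.
Leap in, step out, metrically accented — an appoggiatura.

Appoggiatura.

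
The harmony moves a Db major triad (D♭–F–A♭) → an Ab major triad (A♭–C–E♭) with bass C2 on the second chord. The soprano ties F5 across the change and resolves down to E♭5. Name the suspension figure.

At the second chord the bass is C2. The suspended F5 lies a fourth above the bass; after resolving down by step to E♭5, the interval above the bass becomes a third.
Suspension figures are named by those two intervals: 4–3.

4–3 suspension.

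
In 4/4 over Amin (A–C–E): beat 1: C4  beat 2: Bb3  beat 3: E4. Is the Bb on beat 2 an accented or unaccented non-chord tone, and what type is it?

The harmony at that moment is A minor triad (A, C, E); Bb3 is not a chord tone.
It is approached by step down from C4 and left by leap up to E4.
Step in, leap out — an escape tone.
It falls on a weak beat, so it is unaccented.

Unaccented escape tone.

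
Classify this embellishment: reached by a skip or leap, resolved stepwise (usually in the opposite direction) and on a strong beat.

Appoggiatura.

Approach: by leap. Departure: by step. Metric position: strong.
Leap in, step out, in a metrically strong position — an appoggiatura. (It is the mirror image of the escape tone, which steps in and leaps out from a weak position.)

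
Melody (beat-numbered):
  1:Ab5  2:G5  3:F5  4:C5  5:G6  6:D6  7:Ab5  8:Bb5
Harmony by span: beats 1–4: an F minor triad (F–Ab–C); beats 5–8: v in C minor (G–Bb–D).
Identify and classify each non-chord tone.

The harmony at that moment is F minor triad (F, Ab, C); G5 is not a chord tone.
It is approached by step down from Ab5 and left by step down to F5.
Step in, step out in the same direction — a passing tone.
The harmony at that moment is G minor triad (G, Bb, D); Ab5 is not a chord tone.
It is approached by leap down from D6 and left by step up to Bb5.
Leap in, step out — an appoggiatura.

G5 (beat 2) — passing tone; Ab5 (beat 7) — appoggiatura.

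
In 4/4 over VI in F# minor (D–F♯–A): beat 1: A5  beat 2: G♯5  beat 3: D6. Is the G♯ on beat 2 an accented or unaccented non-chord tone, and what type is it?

The harmony at that moment is D major triad (D, F♯, A); G♯5 is not a chord tone.
It is approached by step down from A5 and left by leap up to D6.
Step in, leap out — an escape tone.
It falls on a weak beat, so it is unaccented.

Unaccented escape tone.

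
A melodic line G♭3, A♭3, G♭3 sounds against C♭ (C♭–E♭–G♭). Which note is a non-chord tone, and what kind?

The harmony at that moment is C♭ major triad (C♭, E♭, G♭); A♭3 is not a chord tone.
It is approached by step up from G♭3 and left by step down to G♭3.
Step away and step back to the same note — a neighbor tone (upper neighbor).

A♭3 is a neighbor tone.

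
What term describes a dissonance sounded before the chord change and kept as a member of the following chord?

Anticipation.

Approach: ahead of the chord change (typically by step), so it is dissonant against the current harmony. Departure: none — the same pitch is restated or held and is a chord tone of the new harmony.
Dissonant first, consonant once the harmony catches up: the note simply arrives early — an anticipation. (The reverse timing, consonant first and dissonant after the change, would be a suspension or retardation.)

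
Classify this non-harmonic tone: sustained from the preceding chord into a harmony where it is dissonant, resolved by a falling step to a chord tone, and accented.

Approach: by preparation — the pitch is first a chord tone, then held (tied or repeated) while the harmony changes under it. Departure: down by step. Metric position: strong.
A prepared dissonance that resolves downward by step — a suspension. (The same figure resolving upward would be a retardation.)

Suspension.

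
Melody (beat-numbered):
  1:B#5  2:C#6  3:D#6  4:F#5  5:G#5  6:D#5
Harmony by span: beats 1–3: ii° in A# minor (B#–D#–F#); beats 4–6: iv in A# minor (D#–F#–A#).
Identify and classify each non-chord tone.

C#6 (beat 2) — passing tone; G#5 (beat 5) — escape tone.

The harmony at that moment is B# diminished triad (B#, D#, F#); C#6 is not a chord tone.
It is approached by step up from B#5 and left by step up to D#6.
Step in, step out in the same direction — a passing tone.
The harmony at that moment is D# minor triad (D#, F#, A#); G#5 is not a chord tone.
It is approached by step up from F#5 and left by leap down to D#5.
Step in, leap out — an escape tone.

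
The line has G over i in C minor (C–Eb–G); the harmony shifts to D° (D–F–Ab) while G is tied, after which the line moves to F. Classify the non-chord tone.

The harmony at that moment is D diminished triad (D, F, Ab); G is not a chord tone.
It is held over (the same pitch as the preceding G) and left by step down to F.
Held over from the previous chord and resolving down by step — a suspension.

G is a suspension.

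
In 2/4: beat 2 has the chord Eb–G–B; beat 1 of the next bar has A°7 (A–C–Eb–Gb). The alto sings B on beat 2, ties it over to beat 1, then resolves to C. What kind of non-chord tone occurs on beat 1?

The harmony at that moment is A diminished seventh chord (A, C, Eb, Gb); B is not a chord tone.
It is held over (the same pitch as the preceding B) and left by step up to C.
Held over from the previous chord and resolving up by step — a retardation.

Retardation.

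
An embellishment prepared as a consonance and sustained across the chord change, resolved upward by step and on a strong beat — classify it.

Retardation.

Approach: by preparation — the pitch is first a chord tone, then held (tied or repeated) while the harmony changes under it. Departure: up by step. Metric position: strong.
A prepared dissonance that resolves upward by step — a retardation. (The same figure resolving downward would be a suspension.)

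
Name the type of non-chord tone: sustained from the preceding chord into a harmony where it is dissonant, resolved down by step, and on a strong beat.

Suspension.

Approach: by preparation — the pitch is first a chord tone, then held (tied or repeated) while the harmony changes under it. Departure: down by step. Metric position: strong.
A prepared dissonance that resolves downward by step — a suspension. (The same figure resolving upward would be a retardation.)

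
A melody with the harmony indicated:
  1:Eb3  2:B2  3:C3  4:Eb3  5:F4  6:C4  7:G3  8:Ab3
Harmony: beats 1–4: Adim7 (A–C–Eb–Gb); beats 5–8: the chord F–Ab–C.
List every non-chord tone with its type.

The harmony at that moment is A diminished seventh chord (A, C, Eb, Gb); B2 is not a chord tone.
It is approached by leap down from Eb3 and left by step up to C3.
Leap in, step out — an appoggiatura.
The harmony at that moment is F minor triad (F, Ab, C); G3 is not a chord tone.
It is approached by leap down from C4 and left by step up to Ab3.
Leap in, step out — an appoggiatura.

B2 (beat 2) — appoggiatura; G3 (beat 7) — appoggiatura.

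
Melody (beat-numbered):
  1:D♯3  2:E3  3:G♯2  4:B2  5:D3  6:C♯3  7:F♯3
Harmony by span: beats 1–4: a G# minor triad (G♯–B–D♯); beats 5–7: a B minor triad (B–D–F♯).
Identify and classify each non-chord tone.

E3 (beat 2) — escape tone; C♯3 (beat 6) — escape tone.

The harmony at that moment is G♯ minor triad (G♯, B, D♯); E3 is not a chord tone.
It is approached by step up from D♯3 and left by leap down to G♯2.
Step in, leap out — an escape tone.
The harmony at that moment is B minor triad (B, D, F♯); C♯3 is not a chord tone.
It is approached by step down from D3 and left by leap up to F♯3.
Step in, leap out — an escape tone.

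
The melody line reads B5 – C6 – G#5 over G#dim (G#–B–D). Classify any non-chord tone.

C6 is an escape tone.

The harmony at that moment is G# diminished triad (G#, B, D); C6 is not a chord tone.
It is approached by step up from B5 and left by leap down to G#5.
Step in, leap out — an escape tone.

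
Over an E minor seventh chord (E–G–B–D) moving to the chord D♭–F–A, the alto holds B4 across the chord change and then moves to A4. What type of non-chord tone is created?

B4 is a suspension.

The harmony at that moment is D♭ augmented triad (D♭, F, A); B4 is not a chord tone.
It is held over (the same pitch as the preceding B4) and left by step down to A4.
Held over from the previous chord and resolving down by step — a suspension.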